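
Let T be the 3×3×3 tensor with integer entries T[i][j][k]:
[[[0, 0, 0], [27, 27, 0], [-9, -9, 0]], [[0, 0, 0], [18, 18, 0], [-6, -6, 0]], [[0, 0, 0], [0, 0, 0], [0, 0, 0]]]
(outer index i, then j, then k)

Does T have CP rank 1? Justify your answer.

Yes

If T = a ⊗ b ⊗ c then every fibre of T is a multiple of the corresponding factor, so read the factors off the fibres through the nonzero entry T[0,1,0] = 27.
The mode-1 fibre T[:,1,0] = [27, 18, 0] gives a = [3, 2, 0] (primitive direction); the mode-2 fibre T[0,:,0] = [0, 27, -9] gives b = [0, 3, -1]; then c[k] = T[0,1,k] / (a[0]·b[1]) = [27, 27, 0] / 9 = [3, 3, 0].
Expanding [3, 2, 0] ⊗ [0, 3, -1] ⊗ [3, 3, 0] reproduces all 27 entries of T, so T = [3, 2, 0] ⊗ [0, 3, -1] ⊗ [3, 3, 0] and rank(T) ≤ 1.
Equivalently every frontal slice T[:,:,k] is c[k] times the rank-1 matrix [3, 2, 0] ⊗ [0, 3, -1]. So T has rank 1 (it is nonzero).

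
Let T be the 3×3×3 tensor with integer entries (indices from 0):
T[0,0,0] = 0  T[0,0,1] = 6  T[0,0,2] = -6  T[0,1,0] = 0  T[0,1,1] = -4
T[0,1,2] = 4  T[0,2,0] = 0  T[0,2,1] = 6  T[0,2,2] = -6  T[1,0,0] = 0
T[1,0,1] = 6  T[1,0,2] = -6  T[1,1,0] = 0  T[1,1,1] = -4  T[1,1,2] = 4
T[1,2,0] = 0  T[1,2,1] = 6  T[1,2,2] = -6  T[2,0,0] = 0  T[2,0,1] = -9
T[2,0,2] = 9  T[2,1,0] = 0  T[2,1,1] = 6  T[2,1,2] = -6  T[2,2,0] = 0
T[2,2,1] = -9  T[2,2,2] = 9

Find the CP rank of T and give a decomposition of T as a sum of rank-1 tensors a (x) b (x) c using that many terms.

Lower bound: T ≠ 0 (e.g. T[0,0,1] = 6), so rank(T) ≥ 1.
Upper bound: if T = a (x) b (x) c then every fibre of T is a multiple of the corresponding factor, so read the factors off the fibres through the nonzero entry T[0,0,1] = 6.
The mode-1 fibre T[:,0,1] = [6, 6, -9] gives a = (2, 2, -3) (primitive direction); the mode-2 fibre T[0,:,1] = [6, -4, 6] gives b = (3, -2, 3); then c[k] = T[0,0,k] / (a[0]·b[0]) = [0, 6, -6] / 6 = (0, 1, -1).
Expanding (2, 2, -3) (x) (3, -2, 3) (x) (0, 1, -1) reproduces all 27 entries of T, so T = (2, 2, -3) (x) (3, -2, 3) (x) (0, 1, -1) and rank(T) ≤ 1.
These bounds meet, so rank(T) = 1.

rank(T) = 1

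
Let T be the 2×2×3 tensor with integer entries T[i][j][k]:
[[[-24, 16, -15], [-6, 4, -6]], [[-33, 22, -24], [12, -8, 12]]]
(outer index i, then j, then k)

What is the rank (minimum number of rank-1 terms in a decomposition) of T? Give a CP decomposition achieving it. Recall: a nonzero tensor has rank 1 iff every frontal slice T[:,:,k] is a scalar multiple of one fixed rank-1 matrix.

rank(T) = 2

Lower bound: the mode-1 unfolding of T (rows indexed by i, columns by (j,k) = (0,0), (0,1), (0,2), (1,0), (1,1), (1,2)) is [[-24, 16, -15, -6, 4, -6], [-33, 22, -24, 12, -8, 12]].
There the 2×2 minor on rows i ∈ {0, 1}, columns (j,k) ∈ {(0,0), (0,2)} is det [[-24, -15], [-33, -24]] = 81 ≠ 0, so this unfolding has rank ≥ 2; CP rank is at least every unfolding rank, so rank(T) ≥ 2. (This is only a lower bound: in general the CP rank may exceed every unfolding rank, so we still need to exhibit 2 rank-1 terms summing to T.)
Upper bound — finding two terms. Write S_k = T[:,:,k] for the frontal slices: S₀ = [[-24, -6], [-33, 12]], S₁ = [[16, 4], [22, -8]], S₂ = [[-15, -6], [-24, 12]].
If T = a₁ ⊗ b₁ ⊗ c₁ + a₂ ⊗ b₂ ⊗ c₂ then each S_k = c₁[k]·a₁b₁ᵀ + c₂[k]·a₂b₂ᵀ. S₀ and S₂ are linearly independent, so a₁b₁ᵀ and a₂b₂ᵀ must span the same plane of matrices: they are the rank-1 matrices of the form x·S₀ + y·S₂.
det(x·S₀ + y·S₂) is −486·x² − 810·xy − 324·y² = (-162)·(3·x + 2·y)(x + y), vanishing at (x:y) = (2:-3) and (1:-1).
M₁ = 2·S₀ − 3·S₂ = [[-3, 6], [6, -12]] = (-3)·[1, -2][1, -2]ᵀ and M₂ = S₀ − S₂ = [[-9, 0], [-9, 0]] = (-9)·[1, 1][1, 0]ᵀ, so take a₁ = [1, -2], b₁ = [1, -2], a₂ = [1, 1], b₂ = [1, 0].
Each slice is an integer combination of E₁ = a₁b₁ᵀ and E₂ = a₂b₂ᵀ: S₀ = 3·E₁ − 27·E₂, S₁ = −2·E₁ + 18·E₂, S₂ = 3·E₁ − 18·E₂; reading off coefficients, c₁ = [3, -2, 3] and c₂ = [-27, 18, -18].
Hence T = [1, -2] ⊗ [1, -2] ⊗ [3, -2, 3] + [1, 1] ⊗ [1, 0] ⊗ [-27, 18, -18], so rank(T) ≤ 2.
These bounds meet, so rank(T) = 2.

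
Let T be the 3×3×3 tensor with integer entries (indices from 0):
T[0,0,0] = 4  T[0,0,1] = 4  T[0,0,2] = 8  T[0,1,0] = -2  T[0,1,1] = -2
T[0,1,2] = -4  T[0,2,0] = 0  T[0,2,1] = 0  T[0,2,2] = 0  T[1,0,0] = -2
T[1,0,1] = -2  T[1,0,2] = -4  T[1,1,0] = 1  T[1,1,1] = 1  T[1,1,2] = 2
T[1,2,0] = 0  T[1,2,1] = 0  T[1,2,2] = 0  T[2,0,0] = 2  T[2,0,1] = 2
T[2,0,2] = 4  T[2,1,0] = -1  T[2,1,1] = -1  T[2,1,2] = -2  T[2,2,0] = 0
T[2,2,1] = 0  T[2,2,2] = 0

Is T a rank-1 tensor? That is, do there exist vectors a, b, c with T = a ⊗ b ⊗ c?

If T = a ⊗ b ⊗ c then every fibre of T is a multiple of the corresponding factor, so read the factors off the fibres through the nonzero entry T[0,0,0] = 4.
The mode-1 fibre T[:,0,0] = [4, -2, 2] gives a = (2, -1, 1) (primitive direction); the mode-2 fibre T[0,:,0] = [4, -2, 0] gives b = (2, -1, 0); then c[k] = T[0,0,k] / (a[0]·b[0]) = [4, 4, 8] / 4 = (1, 1, 2).
Expanding (2, -1, 1) ⊗ (2, -1, 0) ⊗ (1, 1, 2) reproduces all 27 entries of T, so T = (2, -1, 1) ⊗ (2, -1, 0) ⊗ (1, 1, 2) and rank(T) ≤ 1.
Equivalently every frontal slice T[:,:,k] is c[k] times the rank-1 matrix (2, -1, 1) ⊗ (2, -1, 0). So T has rank 1 (it is nonzero).

Yes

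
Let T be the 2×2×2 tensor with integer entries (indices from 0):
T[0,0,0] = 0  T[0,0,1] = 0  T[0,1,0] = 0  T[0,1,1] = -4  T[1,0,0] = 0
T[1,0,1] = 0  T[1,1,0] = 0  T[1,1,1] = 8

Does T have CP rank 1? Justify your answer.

Yes

If T = a (x) b (x) c then every fibre of T is a multiple of the corresponding factor, so read the factors off the fibres through the nonzero entry T[0,1,1] = -4.
The mode-1 fibre T[:,1,1] = [-4, 8] gives a = (1, -2) (primitive direction); the mode-2 fibre T[0,:,1] = [0, -4] gives b = (0, 1); then c[k] = T[0,1,k] / (a[0]·b[1]) = [0, -4] / 1 = (0, -4).
Expanding (1, -2) (x) (0, 1) (x) (0, -4) reproduces all 8 entries of T, so T = (1, -2) (x) (0, 1) (x) (0, -4) and rank(T) ≤ 1.
Equivalently every frontal slice T[:,:,k] is c[k] times the rank-1 matrix (1, -2) (x) (0, 1). So T has rank 1 (it is nonzero).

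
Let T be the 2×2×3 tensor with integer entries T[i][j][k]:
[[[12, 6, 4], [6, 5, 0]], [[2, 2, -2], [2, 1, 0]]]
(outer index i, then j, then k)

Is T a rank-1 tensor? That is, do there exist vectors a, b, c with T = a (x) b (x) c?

No

The mode-3 unfolding of T (rows indexed by k, columns by (i,j) = (0,0), (0,1), (1,0), (1,1)) is [[12, 6, 2, 2], [6, 5, 2, 1], [4, 0, -2, 0]].
There the 3×3 minor on rows k ∈ {0, 1, 2}, columns (i,j) ∈ {(0,0), (0,1), (1,0)} is det [[12, 6, 2], [6, 5, 2], [4, 0, -2]] = -40 ≠ 0, so this unfolding has rank ≥ 3; CP rank is at least every unfolding rank, so rank(T) ≥ 3.
In particular rank(T) ≥ 3 > 1, so T is not rank-1.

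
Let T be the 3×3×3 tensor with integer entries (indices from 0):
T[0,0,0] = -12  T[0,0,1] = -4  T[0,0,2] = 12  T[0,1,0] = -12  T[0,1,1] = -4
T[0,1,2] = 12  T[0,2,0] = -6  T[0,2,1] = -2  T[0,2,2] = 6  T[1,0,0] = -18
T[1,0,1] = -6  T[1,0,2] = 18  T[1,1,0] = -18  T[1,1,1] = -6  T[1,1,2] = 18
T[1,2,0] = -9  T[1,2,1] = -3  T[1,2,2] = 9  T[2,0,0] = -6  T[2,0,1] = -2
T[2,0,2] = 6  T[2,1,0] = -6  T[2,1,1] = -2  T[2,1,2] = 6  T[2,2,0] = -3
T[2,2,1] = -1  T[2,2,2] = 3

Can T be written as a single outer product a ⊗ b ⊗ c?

Yes

The mode-1 fibre T[:,0,0] = [-12, -18, -6] gives a = (2, 3, 1) (primitive direction); the mode-2 fibre T[0,:,0] = [-12, -12, -6] gives b = (2, 2, 1); then c[k] = T[0,0,k] / (a[0]·b[0]) = [-12, -4, 12] / 4 = (-3, -1, 3).
Expanding (2, 3, 1) ⊗ (2, 2, 1) ⊗ (-3, -1, 3) reproduces all 27 entries of T, so T = (2, 3, 1) ⊗ (2, 2, 1) ⊗ (-3, -1, 3) and rank(T) ≤ 1.
Equivalently every frontal slice T[:,:,k] is c[k] times the rank-1 matrix (2, 3, 1) ⊗ (2, 2, 1). So T has rank 1 (it is nonzero).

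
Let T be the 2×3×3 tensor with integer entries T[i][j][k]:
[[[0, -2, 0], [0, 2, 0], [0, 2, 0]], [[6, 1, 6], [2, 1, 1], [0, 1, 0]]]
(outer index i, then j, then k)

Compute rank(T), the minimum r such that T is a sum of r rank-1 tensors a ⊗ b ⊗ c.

3

Lower bound: the mode-2 unfolding of T (rows indexed by j, columns by (i,k) = (0,0), (0,1), (0,2), (1,0), (1,1), (1,2)) is [[0, -2, 0, 6, 1, 6], [0, 2, 0, 2, 1, 1], [0, 2, 0, 0, 1, 0]].
There the 3×3 minor on rows j ∈ {0, 1, 2}, columns (i,k) ∈ {(0,1), (1,0), (1,1)} is det [[-2, 6, 1], [2, 2, 1], [2, 0, 1]] = -8 ≠ 0, so this unfolding has rank ≥ 3; CP rank is at least every unfolding rank, so rank(T) ≥ 3. (This is only a lower bound: in general the CP rank may exceed every unfolding rank, so we still need to exhibit 3 rank-1 terms summing to T.)
Upper bound: T is a sum of 3 rank-1 terms, T = [0, 1] ⊗ [1, 0, 0] ⊗ [2, 2, 4] + [0, 1] ⊗ [2, 1, 0] ⊗ [2, 0, 1] + [2, 1] ⊗ [1, -1, -1] ⊗ [0, -1, 0] (one valid choice — decompositions are not unique — normalised so each a, b is primitive with positive first nonzero entry; check it by expanding all entries), so rank(T) ≤ 3.
These bounds meet, so rank(T) = 3.
Check entry T[0,2,0] = 0: (0)·(0)·(2) + (0)·(0)·(2) + (2)·(-1)·(0) = 0.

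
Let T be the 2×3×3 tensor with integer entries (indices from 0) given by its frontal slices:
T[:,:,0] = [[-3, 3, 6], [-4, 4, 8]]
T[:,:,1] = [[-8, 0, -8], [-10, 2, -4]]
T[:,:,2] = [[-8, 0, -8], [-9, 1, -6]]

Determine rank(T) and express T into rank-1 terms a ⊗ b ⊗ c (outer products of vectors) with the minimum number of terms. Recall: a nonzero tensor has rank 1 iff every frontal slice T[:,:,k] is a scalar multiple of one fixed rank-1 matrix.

Lower bound: the mode-3 unfolding of T (rows indexed by k, columns by (i,j) = (0,0), (0,1), (0,2), (1,0), (1,1), (1,2)) is [[-3, 3, 6, -4, 4, 8], [-8, 0, -8, -10, 2, -4], [-8, 0, -8, -9, 1, -6]].
There the 3×3 minor on rows k ∈ {0, 1, 2}, columns (i,j) ∈ {(0,0), (0,1), (1,0)} is det [[-3, 3, -4], [-8, 0, -10], [-8, 0, -9]] = 24 ≠ 0, so this unfolding has rank ≥ 3; CP rank is at least every unfolding rank, so rank(T) ≥ 3. (Unfolding ranks only ever bound the CP rank from below — rank(T) can be strictly larger than all of them — so the matching upper bound has to come from an explicit 3-term decomposition.)
Upper bound: T is a sum of 3 rank-1 terms, T = [1, 1] ⊗ [1, -1, -2] ⊗ [-2, 2, 1] + [1, 1] ⊗ [1, 0, 1] ⊗ [0, -8, -8] + [1, 2] ⊗ [1, -1, -2] ⊗ [-1, -2, -1] (one valid choice — decompositions are not unique — normalised so each a, b is primitive with positive first nonzero entry; check it by expanding all entries), so rank(T) ≤ 3.
These bounds meet, so rank(T) = 3.

rank(T) = 3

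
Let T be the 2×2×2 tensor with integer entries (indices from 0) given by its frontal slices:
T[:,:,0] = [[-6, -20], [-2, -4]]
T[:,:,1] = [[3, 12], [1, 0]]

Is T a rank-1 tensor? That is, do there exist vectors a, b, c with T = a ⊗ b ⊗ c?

No

The mode-1 unfolding of T (rows indexed by i, columns by (j,k) = (0,0), (0,1), (1,0), (1,1)) is [[-6, 3, -20, 12], [-2, 1, -4, 0]].
There the 2×2 minor on rows i ∈ {0, 1}, columns (j,k) ∈ {(0,0), (1,0)} is det [[-6, -20], [-2, -4]] = -16 ≠ 0, so this unfolding has rank ≥ 2; CP rank is at least every unfolding rank, so rank(T) ≥ 2.
In particular rank(T) ≥ 2 > 1, so T is not rank-1.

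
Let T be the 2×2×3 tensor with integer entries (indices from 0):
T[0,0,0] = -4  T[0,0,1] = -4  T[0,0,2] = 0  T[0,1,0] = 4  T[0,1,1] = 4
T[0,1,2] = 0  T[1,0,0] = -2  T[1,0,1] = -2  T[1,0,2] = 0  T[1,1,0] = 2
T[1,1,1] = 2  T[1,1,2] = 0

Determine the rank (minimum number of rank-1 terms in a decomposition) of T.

1

Lower bound: T ≠ 0 (e.g. T[0,0,0] = -4), so rank(T) ≥ 1.
Upper bound: if T = a ⊗ b ⊗ c then every fibre of T is a multiple of the corresponding factor, so read the factors off the fibres through the nonzero entry T[0,0,0] = -4.
The mode-1 fibre T[:,0,0] = [-4, -2] gives a = (2, 1) (primitive direction); the mode-2 fibre T[0,:,0] = [-4, 4] gives b = (1, -1); then c[k] = T[0,0,k] / (a[0]·b[0]) = [-4, -4, 0] / 2 = (-2, -2, 0).
Expanding (2, 1) ⊗ (1, -1) ⊗ (-2, -2, 0) reproduces all 12 entries of T, so T = (2, 1) ⊗ (1, -1) ⊗ (-2, -2, 0) and rank(T) ≤ 1.
These bounds meet, so rank(T) = 1.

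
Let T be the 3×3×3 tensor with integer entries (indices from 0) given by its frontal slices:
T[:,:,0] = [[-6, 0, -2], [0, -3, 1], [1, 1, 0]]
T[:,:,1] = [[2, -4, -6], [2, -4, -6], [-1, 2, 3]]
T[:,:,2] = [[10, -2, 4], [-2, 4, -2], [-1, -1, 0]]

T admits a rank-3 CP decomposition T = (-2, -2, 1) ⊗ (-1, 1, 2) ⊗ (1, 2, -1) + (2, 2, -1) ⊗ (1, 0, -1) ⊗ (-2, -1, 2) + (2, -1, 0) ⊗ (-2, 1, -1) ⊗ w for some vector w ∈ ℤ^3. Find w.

Subtract the known terms from T to get the rank-1 residual R = (2, -1, 0) ⊗ (-2, 1, -1) ⊗ w, so R[i,j,k] = a[i]·b[j]·w[k]. Pick indices with nonzero a[0]·b[0] = (2)·(-2) = -4. Only the fibre through (0,0,·) is needed: R[0,0,:] = T[0,0,:] − Σₗ aₗ[0]bₗ[0]cₗ = [-6, 2, 10] − (-2)·(-1)·(1, 2, -1) − (2)·(1)·(-2, -1, 2) = [-4, 0, 8]. Then w[k] = R[0,0,k] / -4 for each k, giving w = [-4, 0, 8] / -4 = (1, 0, -2).

w = (1, 0, -2)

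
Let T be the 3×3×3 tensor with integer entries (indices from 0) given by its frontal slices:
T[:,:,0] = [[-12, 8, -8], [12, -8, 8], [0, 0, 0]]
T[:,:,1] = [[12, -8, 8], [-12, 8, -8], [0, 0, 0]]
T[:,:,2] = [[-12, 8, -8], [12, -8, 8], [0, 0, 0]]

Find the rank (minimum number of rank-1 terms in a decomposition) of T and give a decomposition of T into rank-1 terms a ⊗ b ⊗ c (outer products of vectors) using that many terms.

Lower bound: T ≠ 0 (e.g. T[0,0,0] = -12), so rank(T) ≥ 1.
Upper bound: if T = a ⊗ b ⊗ c then every fibre of T is a multiple of the corresponding factor, so read the factors off the fibres through the nonzero entry T[0,0,0] = -12.
The mode-1 fibre T[:,0,0] = [-12, 12, 0] gives a = [1, -1, 0] (primitive direction); the mode-2 fibre T[0,:,0] = [-12, 8, -8] gives b = [3, -2, 2]; then c[k] = T[0,0,k] / (a[0]·b[0]) = [-12, 12, -12] / 3 = [-4, 4, -4].
Expanding [1, -1, 0] ⊗ [3, -2, 2] ⊗ [-4, 4, -4] reproduces all 27 entries of T, so T = [1, -1, 0] ⊗ [3, -2, 2] ⊗ [-4, 4, -4] and rank(T) ≤ 1.
These bounds meet, so rank(T) = 1.
Check entry T[2,2,0] = 0: (0)·(2)·(-4) = 0.

rank(T) = 1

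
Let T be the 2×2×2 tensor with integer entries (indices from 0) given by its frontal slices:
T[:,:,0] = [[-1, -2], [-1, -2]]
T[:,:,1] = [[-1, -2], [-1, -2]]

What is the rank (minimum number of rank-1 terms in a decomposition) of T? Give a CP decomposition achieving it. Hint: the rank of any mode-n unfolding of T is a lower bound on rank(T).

rank(T) = 1

Lower bound: T ≠ 0 (e.g. T[0,0,0] = -1), so rank(T) ≥ 1.
Upper bound: if T = a ∘ b ∘ c then every fibre of T is a multiple of the corresponding factor, so read the factors off the fibres through the nonzero entry T[0,0,0] = -1.
The mode-1 fibre T[:,0,0] = [-1, -1] gives a = [1, 1] (primitive direction); the mode-2 fibre T[0,:,0] = [-1, -2] gives b = [1, 2]; then c[k] = T[0,0,k] / (a[0]·b[0]) = [-1, -1] / 1 = [-1, -1].
Expanding [1, 1] ∘ [1, 2] ∘ [-1, -1] reproduces all 8 entries of T, so T = [1, 1] ∘ [1, 2] ∘ [-1, -1] and rank(T) ≤ 1.
These bounds meet, so rank(T) = 1.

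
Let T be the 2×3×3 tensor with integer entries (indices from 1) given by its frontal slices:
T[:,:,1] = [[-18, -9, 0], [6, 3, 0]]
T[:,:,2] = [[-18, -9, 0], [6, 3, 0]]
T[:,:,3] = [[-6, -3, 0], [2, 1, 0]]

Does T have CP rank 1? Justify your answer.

If T = a ⊗ b ⊗ c then every fibre of T is a multiple of the corresponding factor, so read the factors off the fibres through the nonzero entry T[1,1,1] = -18.
The mode-1 fibre T[:,1,1] = [-18, 6] gives a = [3, -1] (primitive direction); the mode-2 fibre T[1,:,1] = [-18, -9, 0] gives b = [2, 1, 0]; then c[k] = T[1,1,k] / (a[1]·b[1]) = [-18, -18, -6] / 6 = [-3, -3, -1].
Expanding [3, -1] ⊗ [2, 1, 0] ⊗ [-3, -3, -1] reproduces all 18 entries of T, so T = [3, -1] ⊗ [2, 1, 0] ⊗ [-3, -3, -1] and rank(T) ≤ 1.
Equivalently every frontal slice T[:,:,k] is c[k] times the rank-1 matrix [3, -1] ⊗ [2, 1, 0]. So T has rank 1 (it is nonzero).

Yes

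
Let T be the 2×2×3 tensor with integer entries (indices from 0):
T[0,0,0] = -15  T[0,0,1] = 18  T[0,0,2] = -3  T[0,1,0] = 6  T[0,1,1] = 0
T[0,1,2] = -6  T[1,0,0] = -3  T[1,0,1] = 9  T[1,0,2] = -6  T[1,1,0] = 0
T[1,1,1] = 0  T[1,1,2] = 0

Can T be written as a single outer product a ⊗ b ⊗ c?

No

The mode-3 unfolding of T (rows indexed by k, columns by (i,j) = (0,0), (0,1), (1,0), (1,1)) is [[-15, 6, -3, 0], [18, 0, 9, 0], [-3, -6, -6, 0]].
There the 2×2 minor on rows k ∈ {0, 1}, columns (i,j) ∈ {(0,0), (0,1)} is det [[-15, 6], [18, 0]] = -108 ≠ 0, so this unfolding has rank ≥ 2; CP rank is at least every unfolding rank, so rank(T) ≥ 2.
In particular rank(T) ≥ 2 > 1, so T is not rank-1.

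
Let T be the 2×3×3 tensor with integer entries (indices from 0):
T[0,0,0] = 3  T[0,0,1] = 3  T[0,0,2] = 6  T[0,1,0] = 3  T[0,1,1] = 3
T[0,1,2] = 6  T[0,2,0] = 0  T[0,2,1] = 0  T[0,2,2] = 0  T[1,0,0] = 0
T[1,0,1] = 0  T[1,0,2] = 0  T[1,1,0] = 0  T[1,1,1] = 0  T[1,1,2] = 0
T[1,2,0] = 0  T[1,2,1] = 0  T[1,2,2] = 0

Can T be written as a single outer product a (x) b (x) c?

The mode-1 fibre T[:,0,0] = [3, 0] gives a = (1, 0) (primitive direction); the mode-2 fibre T[0,:,0] = [3, 3, 0] gives b = (1, 1, 0); then c[k] = T[0,0,k] / (a[0]·b[0]) = [3, 3, 6] / 1 = (3, 3, 6).
Expanding (1, 0) (x) (1, 1, 0) (x) (3, 3, 6) reproduces all 18 entries of T, so T = (1, 0) (x) (1, 1, 0) (x) (3, 3, 6) and rank(T) ≤ 1.
Equivalently every frontal slice T[:,:,k] is c[k] times the rank-1 matrix (1, 0) (x) (1, 1, 0). So T has rank 1 (it is nonzero).

Yes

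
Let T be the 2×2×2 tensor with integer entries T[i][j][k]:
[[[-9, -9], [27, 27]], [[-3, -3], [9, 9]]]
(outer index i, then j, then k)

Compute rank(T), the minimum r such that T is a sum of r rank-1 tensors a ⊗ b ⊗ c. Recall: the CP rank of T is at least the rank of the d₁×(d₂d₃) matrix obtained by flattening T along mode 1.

1

Lower bound: T ≠ 0 (e.g. T[0,0,0] = -9), so rank(T) ≥ 1.
Upper bound: if T = a ⊗ b ⊗ c then every fibre of T is a multiple of the corresponding factor, so read the factors off the fibres through the nonzero entry T[0,0,0] = -9.
The mode-1 fibre T[:,0,0] = [-9, -3] gives a = (3, 1) (primitive direction); the mode-2 fibre T[0,:,0] = [-9, 27] gives b = (1, -3); then c[k] = T[0,0,k] / (a[0]·b[0]) = [-9, -9] / 3 = (-3, -3).
Expanding (3, 1) ⊗ (1, -3) ⊗ (-3, -3) reproduces all 8 entries of T, so T = (3, 1) ⊗ (1, -3) ⊗ (-3, -3) and rank(T) ≤ 1.
These bounds meet, so rank(T) = 1.
Check entry T[0,0,1] = -9: (3)·(1)·(-3) = -9.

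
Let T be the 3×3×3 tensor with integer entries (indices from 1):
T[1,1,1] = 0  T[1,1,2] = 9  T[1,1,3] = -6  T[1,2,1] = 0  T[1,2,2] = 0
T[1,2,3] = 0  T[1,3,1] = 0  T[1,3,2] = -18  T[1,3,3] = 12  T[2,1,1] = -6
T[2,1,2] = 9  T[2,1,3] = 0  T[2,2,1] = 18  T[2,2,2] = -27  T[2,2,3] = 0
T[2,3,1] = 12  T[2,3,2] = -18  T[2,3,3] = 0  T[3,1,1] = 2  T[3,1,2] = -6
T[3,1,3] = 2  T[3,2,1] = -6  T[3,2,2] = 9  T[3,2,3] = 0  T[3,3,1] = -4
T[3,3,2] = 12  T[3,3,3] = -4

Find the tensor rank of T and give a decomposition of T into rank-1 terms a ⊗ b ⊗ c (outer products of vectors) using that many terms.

rank(T) = 2

Lower bound: in the mode-2 unfolding of T (rows indexed by j, columns by (i,k)) the 2×2 minor on rows j ∈ {1, 2}, columns (i,k) ∈ {(1,2), (2,1)} is det [[9, -6], [0, 18]] = 162 ≠ 0, so that unfolding has rank ≥ 2 and hence rank(T) ≥ 2 (CP rank is at least every unfolding rank, though it can be larger).
Upper bound: with S_k = T[:,:,k], the two rank-1 terms a₁b₁ᵀ, a₂b₂ᵀ are the rank-1 members of the pencil x·S₁ + y·S₂.
The 2×2 minor of x·S₁ + y·S₂ on rows {1,2}, columns {1,2} is 162·xy − 243·y² = 81·(2·x − 3·y)(y), vanishing at (x:y) = (3:2) and (1:0).
M₁ = 3·S₁ + 2·S₂ = [[18, 0, -36], [0, 0, 0], [-6, 0, 12]] = 6·[3, 0, -1][1, 0, -2]ᵀ and M₂ = S₁ = [[0, 0, 0], [-6, 18, 12], [2, -6, -4]] = (-2)·[0, 3, -1][1, -3, -2]ᵀ, so take a₁ = [3, 0, -1], b₁ = [1, 0, -2], a₂ = [0, 3, -1], b₂ = [1, -3, -2].
Each slice is an integer combination of E₁ = a₁b₁ᵀ and E₂ = a₂b₂ᵀ: S₁ = −2·E₂, S₂ = 3·E₁ + 3·E₂, S₃ = −2·E₁; reading off coefficients, c₁ = [0, 3, -2] and c₂ = [-2, 3, 0].
Hence T = [3, 0, -1] ⊗ [1, 0, -2] ⊗ [0, 3, -2] + [0, 3, -1] ⊗ [1, -3, -2] ⊗ [-2, 3, 0], so rank(T) ≤ 2.
These bounds meet, so rank(T) = 2.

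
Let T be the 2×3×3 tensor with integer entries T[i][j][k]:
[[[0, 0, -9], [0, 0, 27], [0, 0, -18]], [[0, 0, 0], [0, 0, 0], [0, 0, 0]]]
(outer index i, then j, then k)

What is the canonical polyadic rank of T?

1

Lower bound: T ≠ 0 (e.g. T[0,0,2] = -9), so rank(T) ≥ 1.
Upper bound: if T = a ⊗ b ⊗ c then every fibre of T is a multiple of the corresponding factor, so read the factors off the fibres through the nonzero entry T[0,0,2] = -9.
The mode-1 fibre T[:,0,2] = [-9, 0] gives a = [1, 0] (primitive direction); the mode-2 fibre T[0,:,2] = [-9, 27, -18] gives b = [1, -3, 2]; then c[k] = T[0,0,k] / (a[0]·b[0]) = [0, 0, -9] / 1 = [0, 0, -9].
Expanding [1, 0] ⊗ [1, -3, 2] ⊗ [0, 0, -9] reproduces all 18 entries of T, so T = [1, 0] ⊗ [1, -3, 2] ⊗ [0, 0, -9] and rank(T) ≤ 1.
These bounds meet, so rank(T) = 1.
Check entry T[0,0,0] = 0: (1)·(1)·(0) = 0.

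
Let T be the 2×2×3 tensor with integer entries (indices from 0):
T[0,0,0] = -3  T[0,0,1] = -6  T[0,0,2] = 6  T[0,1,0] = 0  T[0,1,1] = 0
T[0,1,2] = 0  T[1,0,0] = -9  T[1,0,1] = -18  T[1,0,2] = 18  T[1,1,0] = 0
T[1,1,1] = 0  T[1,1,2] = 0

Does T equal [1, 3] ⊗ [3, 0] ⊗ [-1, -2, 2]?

Yes

Reconstruct entrywise from the claimed factors. For example, T[1,0,1] = -18 and Σₗ aₗ[1]bₗ[0]cₗ[1] = (3)·(3)·(-2) = -18; checking all 12 entries, every one matches. The claim holds.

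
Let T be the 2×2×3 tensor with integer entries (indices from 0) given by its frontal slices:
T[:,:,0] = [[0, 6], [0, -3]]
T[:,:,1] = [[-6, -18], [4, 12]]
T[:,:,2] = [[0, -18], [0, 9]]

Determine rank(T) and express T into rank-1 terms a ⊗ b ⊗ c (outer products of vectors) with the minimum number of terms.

Lower bound: the mode-3 unfolding of T (rows indexed by k, columns by (i,j) = (0,0), (0,1), (1,0), (1,1)) is [[0, 6, 0, -3], [-6, -18, 4, 12], [0, -18, 0, 9]].
There the 2×2 minor on rows k ∈ {0, 1}, columns (i,j) ∈ {(0,0), (0,1)} is det [[0, 6], [-6, -18]] = 36 ≠ 0, so this unfolding has rank ≥ 2; CP rank is at least every unfolding rank, so rank(T) ≥ 2. (This is only a lower bound: in general the CP rank may exceed every unfolding rank, so we still need to exhibit 2 rank-1 terms summing to T.)
Upper bound — finding two terms. Write S_k = T[:,:,k] for the frontal slices: S₀ = [[0, 6], [0, -3]], S₁ = [[-6, -18], [4, 12]], S₂ = [[0, -18], [0, 9]].
If T = a₁ ⊗ b₁ ⊗ c₁ + a₂ ⊗ b₂ ⊗ c₂ then each S_k = c₁[k]·a₁b₁ᵀ + c₂[k]·a₂b₂ᵀ. S₀ and S₁ are linearly independent, so a₁b₁ᵀ and a₂b₂ᵀ must span the same plane of matrices: they are the rank-1 matrices of the form x·S₀ + y·S₁.
det(x·S₀ + y·S₁) is −6·xy = (-6)·(y)(x), vanishing at (x:y) = (1:0) and (0:1).
M₁ = S₀ = [[0, 6], [0, -3]] = 3·[2, -1][0, 1]ᵀ and M₂ = S₁ = [[-6, -18], [4, 12]] = (-2)·[3, -2][1, 3]ᵀ, so take a₁ = [2, -1], b₁ = [0, 1], a₂ = [3, -2], b₂ = [1, 3].
Each slice is an integer combination of E₁ = a₁b₁ᵀ and E₂ = a₂b₂ᵀ: S₀ = 3·E₁, S₁ = −2·E₂, S₂ = −9·E₁; reading off coefficients, c₁ = [3, 0, -9] and c₂ = [0, -2, 0].
Hence T = [2, -1] ⊗ [0, 1] ⊗ [3, 0, -9] + [3, -2] ⊗ [1, 3] ⊗ [0, -2, 0], so rank(T) ≤ 2.
These bounds meet, so rank(T) = 2.

rank(T) = 2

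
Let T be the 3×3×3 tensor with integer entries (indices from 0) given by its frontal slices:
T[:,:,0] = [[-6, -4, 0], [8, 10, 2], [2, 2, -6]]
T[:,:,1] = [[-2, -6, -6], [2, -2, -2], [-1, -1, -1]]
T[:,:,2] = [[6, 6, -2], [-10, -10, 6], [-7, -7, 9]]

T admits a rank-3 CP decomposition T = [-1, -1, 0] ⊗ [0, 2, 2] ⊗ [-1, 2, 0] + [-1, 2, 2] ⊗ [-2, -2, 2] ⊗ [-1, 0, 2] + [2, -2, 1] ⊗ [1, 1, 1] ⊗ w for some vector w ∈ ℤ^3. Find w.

Subtract the known terms from T to get the rank-1 residual R = [2, -2, 1] ⊗ [1, 1, 1] ⊗ w, so R[i,j,k] = a[i]·b[j]·w[k]. Pick indices with nonzero a[0]·b[0] = (2)·(1) = 2. Only the fibre through (0,0,·) is needed: R[0,0,:] = T[0,0,:] − Σₗ aₗ[0]bₗ[0]cₗ = [-6, -2, 6] − (-1)·(0)·[-1, 2, 0] − (-1)·(-2)·[-1, 0, 2] = [-4, -2, 2]. Then w[k] = R[0,0,k] / 2 for each k, giving w = [-4, -2, 2] / 2 = [-2, -1, 1].

w = [-2, -1, 1]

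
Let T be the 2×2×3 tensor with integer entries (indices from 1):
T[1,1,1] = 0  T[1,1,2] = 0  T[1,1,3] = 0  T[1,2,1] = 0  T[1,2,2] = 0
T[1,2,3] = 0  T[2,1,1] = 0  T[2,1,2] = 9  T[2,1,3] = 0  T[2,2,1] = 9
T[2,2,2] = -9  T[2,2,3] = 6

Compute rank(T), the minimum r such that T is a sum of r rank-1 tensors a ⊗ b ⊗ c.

2

Lower bound: the mode-3 unfolding of T (rows indexed by k, columns by (i,j) = (1,1), (1,2), (2,1), (2,2)) is [[0, 0, 0, 9], [0, 0, 9, -9], [0, 0, 0, 6]].
There the 2×2 minor on rows k ∈ {1, 2}, columns (i,j) ∈ {(2,1), (2,2)} is det [[0, 9], [9, -9]] = -81 ≠ 0, so this unfolding has rank ≥ 2; CP rank is at least every unfolding rank, so rank(T) ≥ 2. (This is only a lower bound: in general the CP rank may exceed every unfolding rank, so we still need to exhibit 2 rank-1 terms summing to T.)
Upper bound — finding two terms. Every mode-1 slice of T is a multiple of one matrix: T[i,:,:] = a[i]·M with a = (0, 1) and M = [[0, 9, 0], [9, -9, 6]] (rows indexed by j, columns by k). So it suffices to write M as a sum of two rank-1 matrices.
Splitting M by its rows (j = 1, 2), M = (1, 0)(0, 9, 0)ᵀ + (0, 1)(9, -9, 6)ᵀ.
Hence T = (0, 1) ⊗ (1, 0) ⊗ (0, 9, 0) + (0, 1) ⊗ (0, 1) ⊗ (9, -9, 6), so rank(T) ≤ 2.
These bounds meet, so rank(T) = 2.
Check entry T[2,1,2] = 9: (1)·(1)·(9) + (1)·(0)·(-9) = 9.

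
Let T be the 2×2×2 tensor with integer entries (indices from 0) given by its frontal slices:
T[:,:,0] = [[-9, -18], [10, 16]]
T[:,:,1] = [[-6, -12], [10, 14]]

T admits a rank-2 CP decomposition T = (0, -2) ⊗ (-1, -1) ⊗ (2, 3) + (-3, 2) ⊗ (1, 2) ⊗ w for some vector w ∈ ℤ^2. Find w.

w = (3, 2)

Subtract the known terms from T to get the rank-1 residual R = (-3, 2) ⊗ (1, 2) ⊗ w, so R[i,j,k] = a[i]·b[j]·w[k]. Pick indices with nonzero a[0]·b[0] = (-3)·(1) = -3. Only the fibre through (0,0,·) is needed: R[0,0,:] = T[0,0,:] − Σₗ aₗ[0]bₗ[0]cₗ = [-9, -6] − (0)·(-1)·(2, 3) = [-9, -6]. Then w[k] = R[0,0,k] / -3 for each k, giving w = [-9, -6] / -3 = (3, 2).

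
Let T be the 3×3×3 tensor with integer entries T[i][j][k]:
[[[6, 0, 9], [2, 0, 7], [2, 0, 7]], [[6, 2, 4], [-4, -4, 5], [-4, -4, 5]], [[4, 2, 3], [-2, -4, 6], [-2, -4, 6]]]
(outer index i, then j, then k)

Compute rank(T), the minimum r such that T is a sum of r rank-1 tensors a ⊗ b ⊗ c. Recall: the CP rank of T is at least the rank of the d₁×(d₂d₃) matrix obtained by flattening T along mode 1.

3

Lower bound: the mode-3 unfolding of T (rows indexed by k, columns by (i,j) = (0,0), (0,1), (0,2), (1,0), (1,1), (1,2), (2,0), (2,1), (2,2)) is [[6, 2, 2, 6, -4, -4, 4, -2, -2], [0, 0, 0, 2, -4, -4, 2, -4, -4], [9, 7, 7, 4, 5, 5, 3, 6, 6]].
There the 3×3 minor on rows k ∈ {0, 1, 2}, columns (i,j) ∈ {(0,0), (0,1), (1,0)} is det [[6, 2, 6], [0, 0, 2], [9, 7, 4]] = -48 ≠ 0, so this unfolding has rank ≥ 3; CP rank is at least every unfolding rank, so rank(T) ≥ 3. (This is only a lower bound: in general the CP rank may exceed every unfolding rank, so we still need to exhibit 3 rank-1 terms summing to T.)
Upper bound: T is a sum of 3 rank-1 terms, T = [0, 1, 1] ⊗ [1, -2, -2] ⊗ [2, 2, -1] + [1, 1, 0] ⊗ [1, -1, -1] ⊗ [2, 0, 1] + [2, 1, 1] ⊗ [1, 1, 1] ⊗ [2, 0, 4] (written with every a and b primitive with positive leading entry and the scale carried by c; CP decompositions are not unique, and this one is verified by expanding entrywise), so rank(T) ≤ 3.
These bounds meet, so rank(T) = 3.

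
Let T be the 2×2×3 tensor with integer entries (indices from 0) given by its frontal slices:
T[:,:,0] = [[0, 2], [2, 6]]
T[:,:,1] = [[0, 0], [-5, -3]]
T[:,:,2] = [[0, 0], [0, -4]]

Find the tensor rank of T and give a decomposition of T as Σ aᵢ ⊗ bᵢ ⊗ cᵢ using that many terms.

Lower bound: the mode-3 unfolding of T (rows indexed by k, columns by (i,j) = (0,0), (0,1), (1,0), (1,1)) is [[0, 2, 2, 6], [0, 0, -5, -3], [0, 0, 0, -4]].
There the 3×3 minor on rows k ∈ {0, 1, 2}, columns (i,j) ∈ {(0,1), (1,0), (1,1)} is det [[2, 2, 6], [0, -5, -3], [0, 0, -4]] = 40 ≠ 0, so this unfolding has rank ≥ 3; CP rank is at least every unfolding rank, so rank(T) ≥ 3. (This is only a lower bound: in general the CP rank may exceed every unfolding rank, so we still need to exhibit 3 rank-1 terms summing to T.)
Upper bound: T is a sum of 3 rank-1 terms, T = [0, 1] ⊗ [1, -1] ⊗ [-2, -1, 2] + [0, 1] ⊗ [1, 1] ⊗ [4, -4, -2] + [1, 0] ⊗ [0, 1] ⊗ [2, 0, 0] (written with every a and b primitive with positive leading entry and the scale carried by c; CP decompositions are not unique, and this one is verified by expanding entrywise), so rank(T) ≤ 3.
These bounds meet, so rank(T) = 3.

rank(T) = 3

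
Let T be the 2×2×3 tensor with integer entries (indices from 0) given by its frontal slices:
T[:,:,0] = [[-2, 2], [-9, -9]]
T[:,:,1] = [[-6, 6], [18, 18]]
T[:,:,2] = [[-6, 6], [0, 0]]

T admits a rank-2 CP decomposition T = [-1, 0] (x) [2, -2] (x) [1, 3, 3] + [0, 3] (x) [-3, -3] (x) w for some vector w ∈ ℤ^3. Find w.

Subtract the known terms from T to get the rank-1 residual R = [0, 3] (x) [-3, -3] (x) w, so R[i,j,k] = a[i]·b[j]·w[k]. Pick indices with nonzero a[1]·b[0] = (3)·(-3) = -9. Only the fibre through (1,0,·) is needed: R[1,0,:] = T[1,0,:] − Σₗ aₗ[1]bₗ[0]cₗ = [-9, 18, 0] − (0)·(2)·[1, 3, 3] = [-9, 18, 0]. Then w[k] = R[1,0,k] / -9 for each k, giving w = [-9, 18, 0] / -9 = [1, -2, 0].

w = [1, -2, 0]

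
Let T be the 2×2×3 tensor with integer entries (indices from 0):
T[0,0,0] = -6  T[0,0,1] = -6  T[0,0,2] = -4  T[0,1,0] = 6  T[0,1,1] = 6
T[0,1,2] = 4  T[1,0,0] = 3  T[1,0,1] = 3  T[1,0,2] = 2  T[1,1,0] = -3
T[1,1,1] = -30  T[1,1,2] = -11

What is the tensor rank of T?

2

Lower bound: the mode-1 unfolding of T (rows indexed by i, columns by (j,k) = (0,0), (0,1), (0,2), (1,0), (1,1), (1,2)) is [[-6, -6, -4, 6, 6, 4], [3, 3, 2, -3, -30, -11]].
There the 2×2 minor on rows i ∈ {0, 1}, columns (j,k) ∈ {(0,0), (1,1)} is det [[-6, 6], [3, -30]] = 162 ≠ 0, so this unfolding has rank ≥ 2; CP rank is at least every unfolding rank, so rank(T) ≥ 2. (Unfolding ranks only ever bound the CP rank from below — rank(T) can be strictly larger than all of them — so the matching upper bound has to come from an explicit 2-term decomposition.)
Upper bound — finding two terms. Write S_k = T[:,:,k] for the frontal slices: S₀ = [[-6, 6], [3, -3]], S₁ = [[-6, 6], [3, -30]], S₂ = [[-4, 4], [2, -11]].
If T = a₁ ⊗ b₁ ⊗ c₁ + a₂ ⊗ b₂ ⊗ c₂ then each S_k = c₁[k]·a₁b₁ᵀ + c₂[k]·a₂b₂ᵀ. S₀ and S₁ are linearly independent, so a₁b₁ᵀ and a₂b₂ᵀ must span the same plane of matrices: they are the rank-1 matrices of the form x·S₀ + y·S₁.
det(x·S₀ + y·S₁) is 162·xy + 162·y² = 162·(y)(x + y), vanishing at (x:y) = (1:0) and (1:-1).
M₁ = S₀ = [[-6, 6], [3, -3]] = (-3)·[2, -1][1, -1]ᵀ and M₂ = S₀ − S₁ = [[0, 0], [0, 27]] = 27·[0, 1][0, 1]ᵀ, so take a₁ = [2, -1], b₁ = [1, -1], a₂ = [0, 1], b₂ = [0, 1].
Each slice is an integer combination of E₁ = a₁b₁ᵀ and E₂ = a₂b₂ᵀ: S₀ = −3·E₁, S₁ = −3·E₁ − 27·E₂, S₂ = −2·E₁ − 9·E₂; reading off coefficients, c₁ = [-3, -3, -2] and c₂ = [0, -27, -9].
Hence T = [2, -1] ⊗ [1, -1] ⊗ [-3, -3, -2] + [0, 1] ⊗ [0, 1] ⊗ [0, -27, -9], so rank(T) ≤ 2.
These bounds meet, so rank(T) = 2.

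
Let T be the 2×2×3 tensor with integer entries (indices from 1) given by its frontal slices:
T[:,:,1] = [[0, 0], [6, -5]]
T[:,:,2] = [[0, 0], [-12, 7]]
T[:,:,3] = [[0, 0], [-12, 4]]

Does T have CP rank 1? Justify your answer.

No

The mode-3 unfolding of T (rows indexed by k, columns by (i,j) = (1,1), (1,2), (2,1), (2,2)) is [[0, 0, 6, -5], [0, 0, -12, 7], [0, 0, -12, 4]].
There the 2×2 minor on rows k ∈ {1, 2}, columns (i,j) ∈ {(2,1), (2,2)} is det [[6, -5], [-12, 7]] = -18 ≠ 0, so this unfolding has rank ≥ 2; CP rank is at least every unfolding rank, so rank(T) ≥ 2.
In particular rank(T) ≥ 2 > 1, so T is not rank-1.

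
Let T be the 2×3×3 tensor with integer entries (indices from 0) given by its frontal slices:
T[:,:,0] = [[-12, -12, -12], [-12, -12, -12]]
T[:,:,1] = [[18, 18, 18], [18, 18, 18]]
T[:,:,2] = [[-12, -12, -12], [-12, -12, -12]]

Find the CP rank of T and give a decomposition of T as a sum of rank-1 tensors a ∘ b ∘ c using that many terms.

Lower bound: T ≠ 0 (e.g. T[0,0,0] = -12), so rank(T) ≥ 1.
Upper bound: if T = a ∘ b ∘ c then every fibre of T is a multiple of the corresponding factor, so read the factors off the fibres through the nonzero entry T[0,0,0] = -12.
The mode-1 fibre T[:,0,0] = [-12, -12] gives a = [1, 1] (primitive direction); the mode-2 fibre T[0,:,0] = [-12, -12, -12] gives b = [1, 1, 1]; then c[k] = T[0,0,k] / (a[0]·b[0]) = [-12, 18, -12] / 1 = [-12, 18, -12].
Expanding [1, 1] ∘ [1, 1, 1] ∘ [-12, 18, -12] reproduces all 18 entries of T, so T = [1, 1] ∘ [1, 1, 1] ∘ [-12, 18, -12] and rank(T) ≤ 1.
These bounds meet, so rank(T) = 1.

rank(T) = 1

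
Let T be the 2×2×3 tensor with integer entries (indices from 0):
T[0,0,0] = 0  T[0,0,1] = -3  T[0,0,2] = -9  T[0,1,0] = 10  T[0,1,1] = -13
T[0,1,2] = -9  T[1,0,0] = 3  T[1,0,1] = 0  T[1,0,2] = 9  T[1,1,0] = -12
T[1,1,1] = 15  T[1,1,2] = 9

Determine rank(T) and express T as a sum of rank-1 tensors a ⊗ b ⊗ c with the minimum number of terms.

rank(T) = 2

Lower bound: the mode-1 unfolding of T (rows indexed by i, columns by (j,k) = (0,0), (0,1), (0,2), (1,0), (1,1), (1,2)) is [[0, -3, -9, 10, -13, -9], [3, 0, 9, -12, 15, 9]].
There the 2×2 minor on rows i ∈ {0, 1}, columns (j,k) ∈ {(0,0), (0,1)} is det [[0, -3], [3, 0]] = 9 ≠ 0, so this unfolding has rank ≥ 2; CP rank is at least every unfolding rank, so rank(T) ≥ 2. (This is only a lower bound: in general the CP rank may exceed every unfolding rank, so we still need to exhibit 2 rank-1 terms summing to T.)
Upper bound — finding two terms. Write S_k = T[:,:,k] for the frontal slices: S₀ = [[0, 10], [3, -12]], S₁ = [[-3, -13], [0, 15]], S₂ = [[-9, -9], [9, 9]].
If T = a₁ ⊗ b₁ ⊗ c₁ + a₂ ⊗ b₂ ⊗ c₂ then each S_k = c₁[k]·a₁b₁ᵀ + c₂[k]·a₂b₂ᵀ. S₀ and S₁ are linearly independent, so a₁b₁ᵀ and a₂b₂ᵀ must span the same plane of matrices: they are the rank-1 matrices of the form x·S₀ + y·S₁.
det(x·S₀ + y·S₁) is −30·x² + 75·xy − 45·y² = (-15)·(2·x − 3·y)(x − y), vanishing at (x:y) = (3:2) and (1:1).
M₁ = 3·S₀ + 2·S₁ = [[-6, 4], [9, -6]] = −[2, -3][3, -2]ᵀ and M₂ = S₀ + S₁ = [[-3, -3], [3, 3]] = (-3)·[1, -1][1, 1]ᵀ, so take a₁ = [2, -3], b₁ = [3, -2], a₂ = [1, -1], b₂ = [1, 1].
Each slice is an integer combination of E₁ = a₁b₁ᵀ and E₂ = a₂b₂ᵀ: S₀ = −E₁ + 6·E₂, S₁ = E₁ − 9·E₂, S₂ = −9·E₂; reading off coefficients, c₁ = [-1, 1, 0] and c₂ = [6, -9, -9].
Hence T = [2, -3] ⊗ [3, -2] ⊗ [-1, 1, 0] + [1, -1] ⊗ [1, 1] ⊗ [6, -9, -9], so rank(T) ≤ 2.
These bounds meet, so rank(T) = 2.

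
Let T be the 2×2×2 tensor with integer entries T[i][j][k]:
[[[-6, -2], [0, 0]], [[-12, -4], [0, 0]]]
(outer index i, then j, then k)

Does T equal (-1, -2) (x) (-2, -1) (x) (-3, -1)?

No

Reconstruct entry (0,1,0) from the claimed factors: Σₗ aₗ[0]bₗ[1]cₗ[0] = (-1)·(-1)·(-3) = -3, but T[0,1,0] = 0. The claim is false.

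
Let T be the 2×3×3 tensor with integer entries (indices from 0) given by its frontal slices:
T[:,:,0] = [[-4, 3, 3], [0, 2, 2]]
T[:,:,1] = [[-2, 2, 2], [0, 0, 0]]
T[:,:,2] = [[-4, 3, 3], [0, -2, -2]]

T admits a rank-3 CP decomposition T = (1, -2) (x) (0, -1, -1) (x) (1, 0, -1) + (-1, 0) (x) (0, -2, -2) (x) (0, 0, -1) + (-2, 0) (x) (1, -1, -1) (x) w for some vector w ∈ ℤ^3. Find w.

w = (2, 1, 2)

Subtract the known terms from T to get the rank-1 residual R = (-2, 0) (x) (1, -1, -1) (x) w, so R[i,j,k] = a[i]·b[j]·w[k]. Pick indices with nonzero a[0]·b[0] = (-2)·(1) = -2. Only the fibre through (0,0,·) is needed: R[0,0,:] = T[0,0,:] − Σₗ aₗ[0]bₗ[0]cₗ = [-4, -2, -4] − (1)·(0)·(1, 0, -1) − (-1)·(0)·(0, 0, -1) = [-4, -2, -4]. Then w[k] = R[0,0,k] / -2 for each k, giving w = [-4, -2, -4] / -2 = (2, 1, 2).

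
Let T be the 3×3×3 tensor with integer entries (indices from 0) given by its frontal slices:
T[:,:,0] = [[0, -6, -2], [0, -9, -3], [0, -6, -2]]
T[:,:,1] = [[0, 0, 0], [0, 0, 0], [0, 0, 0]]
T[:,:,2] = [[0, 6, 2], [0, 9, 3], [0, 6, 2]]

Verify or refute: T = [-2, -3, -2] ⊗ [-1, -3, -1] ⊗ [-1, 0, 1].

Reconstruct entry (0,0,0) from the claimed factors: Σₗ aₗ[0]bₗ[0]cₗ[0] = (-2)·(-1)·(-1) = -2, but T[0,0,0] = 0. The claim is false.

No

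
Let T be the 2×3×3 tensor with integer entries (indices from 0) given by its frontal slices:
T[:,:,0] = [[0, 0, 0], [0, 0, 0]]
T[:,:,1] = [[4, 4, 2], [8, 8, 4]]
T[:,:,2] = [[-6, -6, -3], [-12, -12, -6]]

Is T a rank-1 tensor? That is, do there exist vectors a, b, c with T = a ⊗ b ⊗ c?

Yes

If T = a ⊗ b ⊗ c then every fibre of T is a multiple of the corresponding factor, so read the factors off the fibres through the nonzero entry T[0,0,1] = 4.
The mode-1 fibre T[:,0,1] = [4, 8] gives a = (1, 2) (primitive direction); the mode-2 fibre T[0,:,1] = [4, 4, 2] gives b = (2, 2, 1); then c[k] = T[0,0,k] / (a[0]·b[0]) = [0, 4, -6] / 2 = (0, 2, -3).
Expanding (1, 2) ⊗ (2, 2, 1) ⊗ (0, 2, -3) reproduces all 18 entries of T, so T = (1, 2) ⊗ (2, 2, 1) ⊗ (0, 2, -3) and rank(T) ≤ 1.
Equivalently every frontal slice T[:,:,k] is c[k] times the rank-1 matrix (1, 2) ⊗ (2, 2, 1). So T has rank 1 (it is nonzero).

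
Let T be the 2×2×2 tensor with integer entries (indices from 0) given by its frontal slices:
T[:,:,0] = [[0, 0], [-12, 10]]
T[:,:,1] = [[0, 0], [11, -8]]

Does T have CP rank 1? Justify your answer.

No

The mode-3 unfolding of T (rows indexed by k, columns by (i,j) = (0,0), (0,1), (1,0), (1,1)) is [[0, 0, -12, 10], [0, 0, 11, -8]].
There the 2×2 minor on rows k ∈ {0, 1}, columns (i,j) ∈ {(1,0), (1,1)} is det [[-12, 10], [11, -8]] = -14 ≠ 0, so this unfolding has rank ≥ 2; CP rank is at least every unfolding rank, so rank(T) ≥ 2.
In particular rank(T) ≥ 2 > 1, so T is not rank-1.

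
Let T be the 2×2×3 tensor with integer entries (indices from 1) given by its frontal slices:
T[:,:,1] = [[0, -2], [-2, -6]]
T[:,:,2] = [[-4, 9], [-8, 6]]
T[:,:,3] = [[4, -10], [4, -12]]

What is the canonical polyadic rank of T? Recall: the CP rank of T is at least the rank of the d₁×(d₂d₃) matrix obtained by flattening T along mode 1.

3

Lower bound: in the mode-3 unfolding of T (rows indexed by k, columns by (i,j)) the 3×3 minor on rows k ∈ {1, 2, 3}, columns (i,j) ∈ {(1,1), (1,2), (2,1)} is det [[0, -2, -2], [-4, 9, -8], [4, -10, 4]] = 24 ≠ 0, so that unfolding has rank ≥ 3 and hence rank(T) ≥ 3 (CP rank is at least every unfolding rank, though it can be larger).
Upper bound: T is a sum of 3 rank-1 terms, T = [0, 1] (x) [1, 1] (x) [-2, -4, 0] + [1, 1] (x) [1, -2] (x) [0, -4, 4] + [1, 2] (x) [0, 1] (x) [-2, 1, -2] (one valid choice — decompositions are not unique — normalised so each a, b is primitive with positive first nonzero entry; check it by expanding all entries), so rank(T) ≤ 3.
These bounds meet, so rank(T) = 3.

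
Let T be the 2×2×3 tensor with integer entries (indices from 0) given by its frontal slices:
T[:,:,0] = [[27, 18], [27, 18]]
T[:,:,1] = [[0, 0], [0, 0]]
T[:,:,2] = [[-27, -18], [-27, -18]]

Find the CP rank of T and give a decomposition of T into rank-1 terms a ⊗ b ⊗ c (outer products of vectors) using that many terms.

Lower bound: T ≠ 0 (e.g. T[0,0,0] = 27), so rank(T) ≥ 1.
Upper bound: the mode-1 fibre T[:,0,0] = [27, 27] gives a = [1, 1] (primitive direction); the mode-2 fibre T[0,:,0] = [27, 18] gives b = [3, 2]; then c[k] = T[0,0,k] / (a[0]·b[0]) = [27, 0, -27] / 3 = [9, 0, -9].
Expanding [1, 1] ⊗ [3, 2] ⊗ [9, 0, -9] reproduces all 12 entries of T, so T = [1, 1] ⊗ [3, 2] ⊗ [9, 0, -9] and rank(T) ≤ 1.
These bounds meet, so rank(T) = 1.

rank(T) = 1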